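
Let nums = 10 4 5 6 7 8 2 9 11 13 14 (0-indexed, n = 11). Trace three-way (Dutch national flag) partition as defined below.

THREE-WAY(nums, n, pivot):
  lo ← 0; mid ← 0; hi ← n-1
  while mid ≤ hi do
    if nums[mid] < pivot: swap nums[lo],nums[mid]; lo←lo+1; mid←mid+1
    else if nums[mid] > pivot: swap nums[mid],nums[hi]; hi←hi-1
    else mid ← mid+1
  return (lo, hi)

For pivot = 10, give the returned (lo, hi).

(7, 7)

lo=0 mid=0 hi=10
10=10: mid=1
4<10: swap(0,1), lo=1 mid=2 ⇒ 4 10 5 6 7 8 2 9 11 13 14
5<10: swap(1,2), lo=2 mid=3 ⇒ 4 5 10 6 7 8 2 9 11 13 14
6<10: swap(2,3), lo=3 mid=4 ⇒ 4 5 6 10 7 8 2 9 11 13 14
7<10: swap(3,4), lo=4 mid=5 ⇒ 4 5 6 7 10 8 2 9 11 13 14
8<10: swap(4,5), lo=5 mid=6 ⇒ 4 5 6 7 8 10 2 9 11 13 14
2<10: swap(5,6), lo=6 mid=7 ⇒ 4 5 6 7 8 2 10 9 11 13 14
9<10: swap(6,7), lo=7 mid=8 ⇒ 4 5 6 7 8 2 9 10 11 13 14
11>10: swap(8,10), hi=9 ⇒ 4 5 6 7 8 2 9 10 14 13 11
14>10: swap(8,9), hi=8 ⇒ 4 5 6 7 8 2 9 10 13 14 11
13>10: swap(8,8), hi=7 ⇒ 4 5 6 7 8 2 9 10 13 14 11
done. lo=7 hi=7; nums=4 5 6 7 8 2 9 10 13 14 11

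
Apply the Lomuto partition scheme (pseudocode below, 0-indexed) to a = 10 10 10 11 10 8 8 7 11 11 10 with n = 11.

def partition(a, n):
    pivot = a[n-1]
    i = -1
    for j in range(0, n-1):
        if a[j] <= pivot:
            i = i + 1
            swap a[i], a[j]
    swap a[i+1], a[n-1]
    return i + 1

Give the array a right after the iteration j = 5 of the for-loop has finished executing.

10 10 10 10 8 11 8 7 11 11 10

pivot=10, i=-1
j=0: 10≤10, i=0, swap(0,0) ⇒ 10 10 10 11 10 8 8 7 11 11 10
j=1: 10≤10, i=1, swap(1,1) ⇒ 10 10 10 11 10 8 8 7 11 11 10
j=2: 10≤10, i=2, swap(2,2) ⇒ 10 10 10 11 10 8 8 7 11 11 10
j=3: 11>10, skip
j=4: 10≤10, i=3, swap(3,4) ⇒ 10 10 10 10 11 8 8 7 11 11 10
j=5: 8≤10, i=4, swap(4,5) ⇒ 10 10 10 10 8 11 8 7 11 11 10
(after j=5) a = 10 10 10 10 8 11 8 7 11 11 10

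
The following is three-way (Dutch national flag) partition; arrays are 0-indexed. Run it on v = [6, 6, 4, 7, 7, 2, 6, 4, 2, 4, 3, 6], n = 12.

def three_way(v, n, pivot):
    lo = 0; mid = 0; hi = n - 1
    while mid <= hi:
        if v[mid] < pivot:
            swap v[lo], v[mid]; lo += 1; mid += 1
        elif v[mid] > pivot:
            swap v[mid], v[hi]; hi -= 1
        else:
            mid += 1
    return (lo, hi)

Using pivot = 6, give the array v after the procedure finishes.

[4, 3, 2, 4, 2, 4, 6, 6, 6, 6, 7, 7]

pivot = 6; lo=0, mid=0, hi=11
v[mid]=6=6: mid=1
v[mid]=6=6: mid=2
v[mid]=4<6: swap v[0],v[2]; lo=1,mid=3 → [4, 6, 6, 7, 7, 2, 6, 4, 2, 4, 3, 6]
v[mid]=7>6: swap v[3],v[11]; hi=10 → [4, 6, 6, 6, 7, 2, 6, 4, 2, 4, 3, 7]
v[mid]=6=6: mid=4
v[mid]=7>6: swap v[4],v[10]; hi=9 → [4, 6, 6, 6, 3, 2, 6, 4, 2, 4, 7, 7]
v[mid]=3<6: swap v[1],v[4]; lo=2,mid=5 → [4, 3, 6, 6, 6, 2, 6, 4, 2, 4, 7, 7]
v[mid]=2<6: swap v[2],v[5]; lo=3,mid=6 → [4, 3, 2, 6, 6, 6, 6, 4, 2, 4, 7, 7]
v[mid]=6=6: mid=7
v[mid]=4<6: swap v[3],v[7]; lo=4,mid=8 → [4, 3, 2, 4, 6, 6, 6, 6, 2, 4, 7, 7]
v[mid]=2<6: swap v[4],v[8]; lo=5,mid=9 → [4, 3, 2, 4, 2, 6, 6, 6, 6, 4, 7, 7]
v[mid]=4<6: swap v[5],v[9]; lo=6,mid=10 → [4, 3, 2, 4, 2, 4, 6, 6, 6, 6, 7, 7]
end: lo=6, hi=9; v = [4, 3, 2, 4, 2, 4, 6, 6, 6, 6, 7, 7]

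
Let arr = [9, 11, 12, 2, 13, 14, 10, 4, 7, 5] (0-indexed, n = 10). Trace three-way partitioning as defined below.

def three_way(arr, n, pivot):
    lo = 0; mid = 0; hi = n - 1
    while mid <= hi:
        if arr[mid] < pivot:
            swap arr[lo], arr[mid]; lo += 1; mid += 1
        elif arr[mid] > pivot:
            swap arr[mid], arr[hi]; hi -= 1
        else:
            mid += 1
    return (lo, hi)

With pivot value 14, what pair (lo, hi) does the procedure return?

lo=0 mid=0 hi=9
9<14: swap(0,0), lo=1 mid=1 ⇒ [9, 11, 12, 2, 13, 14, 10, 4, 7, 5]
11<14: swap(1,1), lo=2 mid=2 ⇒ [9, 11, 12, 2, 13, 14, 10, 4, 7, 5]
12<14: swap(2,2), lo=3 mid=3 ⇒ [9, 11, 12, 2, 13, 14, 10, 4, 7, 5]
2<14: swap(3,3), lo=4 mid=4 ⇒ [9, 11, 12, 2, 13, 14, 10, 4, 7, 5]
13<14: swap(4,4), lo=5 mid=5 ⇒ [9, 11, 12, 2, 13, 14, 10, 4, 7, 5]
14=14: mid=6
10<14: swap(5,6), lo=6 mid=7 ⇒ [9, 11, 12, 2, 13, 10, 14, 4, 7, 5]
4<14: swap(6,7), lo=7 mid=8 ⇒ [9, 11, 12, 2, 13, 10, 4, 14, 7, 5]
7<14: swap(7,8), lo=8 mid=9 ⇒ [9, 11, 12, 2, 13, 10, 4, 7, 14, 5]
5<14: swap(8,9), lo=9 mid=10 ⇒ [9, 11, 12, 2, 13, 10, 4, 7, 5, 14]
done. lo=9 hi=9; arr=[9, 11, 12, 2, 13, 10, 4, 7, 5, 14]

(9, 9)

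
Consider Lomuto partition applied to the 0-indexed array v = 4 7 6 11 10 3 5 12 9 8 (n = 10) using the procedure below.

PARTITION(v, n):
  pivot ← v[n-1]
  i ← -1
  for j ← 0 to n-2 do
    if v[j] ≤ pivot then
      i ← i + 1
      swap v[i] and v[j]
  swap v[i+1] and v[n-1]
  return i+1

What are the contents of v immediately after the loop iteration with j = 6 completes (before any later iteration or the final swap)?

4 7 6 3 5 11 10 12 9 8

pivot = v[9] = 8; i = -1
j=0: v[0]=4 ≤ 8 → i=0, swap v[0],v[0] (no change) → 4 7 6 11 10 3 5 12 9 8
j=1: v[1]=7 ≤ 8 → i=1, swap v[1],v[1] (no change) → 4 7 6 11 10 3 5 12 9 8
j=2: v[2]=6 ≤ 8 → i=2, swap v[2],v[2] (no change) → 4 7 6 11 10 3 5 12 9 8
j=3: v[3]=11 > 8 → no swap
j=4: v[4]=10 > 8 → no swap
j=5: v[5]=3 ≤ 8 → i=3, swap v[3],v[5] → 4 7 6 3 10 11 5 12 9 8
j=6: v[6]=5 ≤ 8 → i=4, swap v[4],v[6] → 4 7 6 3 5 11 10 12 9 8
(after j=6) v = 4 7 6 3 5 11 10 12 9 8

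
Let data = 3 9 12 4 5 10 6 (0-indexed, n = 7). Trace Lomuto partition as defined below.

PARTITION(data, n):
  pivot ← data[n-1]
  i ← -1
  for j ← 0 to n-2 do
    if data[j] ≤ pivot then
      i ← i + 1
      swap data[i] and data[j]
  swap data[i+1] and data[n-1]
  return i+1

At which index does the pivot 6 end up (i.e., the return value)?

pivot = data[6] = 6; i = -1
j=0: data[0]=3 ≤ 6 → i=0, swap data[0],data[0] (no change) → 3 9 12 4 5 10 6
j=1: data[1]=9 > 6 → no swap
j=2: data[2]=12 > 6 → no swap
j=3: data[3]=4 ≤ 6 → i=1, swap data[1],data[3] → 3 4 12 9 5 10 6
j=4: data[4]=5 ≤ 6 → i=2, swap data[2],data[4] → 3 4 5 9 12 10 6
j=5: data[5]=10 > 6 → no swap
final swap data[3],data[6] → 3 4 5 6 12 10 9; return 3

3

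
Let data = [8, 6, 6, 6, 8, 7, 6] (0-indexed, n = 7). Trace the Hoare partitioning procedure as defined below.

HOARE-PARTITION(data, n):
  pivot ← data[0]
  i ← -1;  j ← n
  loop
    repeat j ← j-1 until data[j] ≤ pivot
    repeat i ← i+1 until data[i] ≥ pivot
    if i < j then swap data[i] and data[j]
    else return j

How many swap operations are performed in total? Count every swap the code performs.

pivot = data[0] = 8; i = -1, j = 7
j→6 (data[6]=6≤8), i→0 (data[0]=8≥8); i<j, swap → [6, 6, 6, 6, 8, 7, 8]
j→5 (data[5]=7≤8), i→4 (data[4]=8≥8); i<j, swap → [6, 6, 6, 6, 7, 8, 8]
j→4, i→5; i≥j, return j=4. data = [6, 6, 6, 6, 7, 8, 8]

2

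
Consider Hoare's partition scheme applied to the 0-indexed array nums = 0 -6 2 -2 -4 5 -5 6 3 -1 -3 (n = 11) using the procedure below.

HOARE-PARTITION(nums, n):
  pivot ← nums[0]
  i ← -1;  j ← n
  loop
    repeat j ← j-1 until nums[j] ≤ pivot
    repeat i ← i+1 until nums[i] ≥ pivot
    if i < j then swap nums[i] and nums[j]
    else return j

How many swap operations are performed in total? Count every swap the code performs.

3

pivot=0
j stops at 10 (-3), i stops at 0 (0); swap ⇒ -3 -6 2 -2 -4 5 -5 6 3 -1 0
j stops at 9 (-1), i stops at 2 (2); swap ⇒ -3 -6 -1 -2 -4 5 -5 6 3 2 0
j stops at 6 (-5), i stops at 5 (5); swap ⇒ -3 -6 -1 -2 -4 -5 5 6 3 2 0
j stops at 5, i stops at 6; i≥j ⇒ return 5. nums=-3 -6 -1 -2 -4 -5 5 6 3 2 0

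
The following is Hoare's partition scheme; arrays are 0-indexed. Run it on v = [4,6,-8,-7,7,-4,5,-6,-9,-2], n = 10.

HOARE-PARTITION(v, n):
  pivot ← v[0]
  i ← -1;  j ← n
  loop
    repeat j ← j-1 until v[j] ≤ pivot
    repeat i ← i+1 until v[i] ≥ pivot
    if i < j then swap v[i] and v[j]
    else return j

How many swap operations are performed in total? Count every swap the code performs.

3

pivot=4
j stops at 9 (-2), i stops at 0 (4); swap ⇒ [-2,6,-8,-7,7,-4,5,-6,-9,4]
j stops at 8 (-9), i stops at 1 (6); swap ⇒ [-2,-9,-8,-7,7,-4,5,-6,6,4]
j stops at 7 (-6), i stops at 4 (7); swap ⇒ [-2,-9,-8,-7,-6,-4,5,7,6,4]
j stops at 5, i stops at 6; i≥j ⇒ return 5. v=[-2,-9,-8,-7,-6,-4,5,7,6,4]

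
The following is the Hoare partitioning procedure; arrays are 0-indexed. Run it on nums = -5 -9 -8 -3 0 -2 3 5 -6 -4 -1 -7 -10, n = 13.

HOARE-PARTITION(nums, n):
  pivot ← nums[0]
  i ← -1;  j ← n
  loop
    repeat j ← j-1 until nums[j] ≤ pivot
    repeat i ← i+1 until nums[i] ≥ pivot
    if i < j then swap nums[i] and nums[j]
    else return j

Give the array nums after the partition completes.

pivot=-5
j stops at 12 (-10), i stops at 0 (-5); swap ⇒ -10 -9 -8 -3 0 -2 3 5 -6 -4 -1 -7 -5
j stops at 11 (-7), i stops at 3 (-3); swap ⇒ -10 -9 -8 -7 0 -2 3 5 -6 -4 -1 -3 -5
j stops at 8 (-6), i stops at 4 (0); swap ⇒ -10 -9 -8 -7 -6 -2 3 5 0 -4 -1 -3 -5
j stops at 4, i stops at 5; i≥j ⇒ return 4. nums=-10 -9 -8 -7 -6 -2 3 5 0 -4 -1 -3 -5

-10 -9 -8 -7 -6 -2 3 5 0 -4 -1 -3 -5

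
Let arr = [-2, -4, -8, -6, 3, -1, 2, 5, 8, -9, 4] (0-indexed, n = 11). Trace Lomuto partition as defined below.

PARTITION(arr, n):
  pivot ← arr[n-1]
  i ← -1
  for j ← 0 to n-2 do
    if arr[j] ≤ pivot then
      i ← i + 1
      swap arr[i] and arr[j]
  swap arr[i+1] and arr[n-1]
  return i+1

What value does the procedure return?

pivot = arr[10] = 4; i = -1
j=0: arr[0]=-2 ≤ 4 → i=0, swap arr[0],arr[0] (no change) → [-2, -4, -8, -6, 3, -1, 2, 5, 8, -9, 4]
j=1: arr[1]=-4 ≤ 4 → i=1, swap arr[1],arr[1] (no change) → [-2, -4, -8, -6, 3, -1, 2, 5, 8, -9, 4]
j=2: arr[2]=-8 ≤ 4 → i=2, swap arr[2],arr[2] (no change) → [-2, -4, -8, -6, 3, -1, 2, 5, 8, -9, 4]
j=3: arr[3]=-6 ≤ 4 → i=3, swap arr[3],arr[3] (no change) → [-2, -4, -8, -6, 3, -1, 2, 5, 8, -9, 4]
j=4: arr[4]=3 ≤ 4 → i=4, swap arr[4],arr[4] (no change) → [-2, -4, -8, -6, 3, -1, 2, 5, 8, -9, 4]
j=5: arr[5]=-1 ≤ 4 → i=5, swap arr[5],arr[5] (no change) → [-2, -4, -8, -6, 3, -1, 2, 5, 8, -9, 4]
j=6: arr[6]=2 ≤ 4 → i=6, swap arr[6],arr[6] (no change) → [-2, -4, -8, -6, 3, -1, 2, 5, 8, -9, 4]
j=7: arr[7]=5 > 4 → no swap
j=8: arr[8]=8 > 4 → no swap
j=9: arr[9]=-9 ≤ 4 → i=7, swap arr[7],arr[9] → [-2, -4, -8, -6, 3, -1, 2, -9, 8, 5, 4]
final swap arr[8],arr[10] → [-2, -4, -8, -6, 3, -1, 2, -9, 4, 5, 8]; return 8

8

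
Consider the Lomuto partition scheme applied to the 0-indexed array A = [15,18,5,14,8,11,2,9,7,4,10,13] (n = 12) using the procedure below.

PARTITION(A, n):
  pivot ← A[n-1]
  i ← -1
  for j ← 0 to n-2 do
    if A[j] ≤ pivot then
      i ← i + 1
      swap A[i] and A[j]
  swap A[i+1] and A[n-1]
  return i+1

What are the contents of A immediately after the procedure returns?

[5,8,11,2,9,7,4,10,13,14,18,15]

pivot=13, i=-1
j=0: 15>13, skip
j=1: 18>13, skip
j=2: 5≤13, i=0, swap(0,2) ⇒ [5,18,15,14,8,11,2,9,7,4,10,13]
j=3: 14>13, skip
j=4: 8≤13, i=1, swap(1,4) ⇒ [5,8,15,14,18,11,2,9,7,4,10,13]
j=5: 11≤13, i=2, swap(2,5) ⇒ [5,8,11,14,18,15,2,9,7,4,10,13]
j=6: 2≤13, i=3, swap(3,6) ⇒ [5,8,11,2,18,15,14,9,7,4,10,13]
j=7: 9≤13, i=4, swap(4,7) ⇒ [5,8,11,2,9,15,14,18,7,4,10,13]
j=8: 7≤13, i=5, swap(5,8) ⇒ [5,8,11,2,9,7,14,18,15,4,10,13]
j=9: 4≤13, i=6, swap(6,9) ⇒ [5,8,11,2,9,7,4,18,15,14,10,13]
j=10: 10≤13, i=7, swap(7,10) ⇒ [5,8,11,2,9,7,4,10,15,14,18,13]
swap(8,11) ⇒ [5,8,11,2,9,7,4,10,13,14,18,15]; return 8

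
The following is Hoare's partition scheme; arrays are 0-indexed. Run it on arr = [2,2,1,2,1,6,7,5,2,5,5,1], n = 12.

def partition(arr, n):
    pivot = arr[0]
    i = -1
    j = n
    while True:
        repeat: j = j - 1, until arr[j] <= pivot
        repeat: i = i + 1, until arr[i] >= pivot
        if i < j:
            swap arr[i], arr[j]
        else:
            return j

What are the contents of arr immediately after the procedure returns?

pivot = arr[0] = 2; i = -1, j = 12
j→11 (arr[11]=1≤2), i→0 (arr[0]=2≥2); i<j, swap → [1,2,1,2,1,6,7,5,2,5,5,2]
j→8 (arr[8]=2≤2), i→1 (arr[1]=2≥2); i<j, swap → [1,2,1,2,1,6,7,5,2,5,5,2]
j→4 (arr[4]=1≤2), i→3 (arr[3]=2≥2); i<j, swap → [1,2,1,1,2,6,7,5,2,5,5,2]
j→3, i→4; i≥j, return j=3. arr = [1,2,1,1,2,6,7,5,2,5,5,2]

[1,2,1,1,2,6,7,5,2,5,5,2]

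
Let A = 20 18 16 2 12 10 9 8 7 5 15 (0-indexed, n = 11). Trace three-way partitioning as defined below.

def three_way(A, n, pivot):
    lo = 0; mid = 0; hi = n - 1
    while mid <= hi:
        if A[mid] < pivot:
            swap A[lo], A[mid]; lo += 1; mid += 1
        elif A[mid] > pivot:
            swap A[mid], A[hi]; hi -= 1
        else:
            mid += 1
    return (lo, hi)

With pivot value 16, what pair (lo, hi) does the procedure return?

pivot = 16; lo=0, mid=0, hi=10
A[mid]=20>16: swap A[0],A[10]; hi=9 → 15 18 16 2 12 10 9 8 7 5 20
A[mid]=15<16: swap A[0],A[0]; lo=1,mid=1 → 15 18 16 2 12 10 9 8 7 5 20
A[mid]=18>16: swap A[1],A[9]; hi=8 → 15 5 16 2 12 10 9 8 7 18 20
A[mid]=5<16: swap A[1],A[1]; lo=2,mid=2 → 15 5 16 2 12 10 9 8 7 18 20
A[mid]=16=16: mid=3
A[mid]=2<16: swap A[2],A[3]; lo=3,mid=4 → 15 5 2 16 12 10 9 8 7 18 20
A[mid]=12<16: swap A[3],A[4]; lo=4,mid=5 → 15 5 2 12 16 10 9 8 7 18 20
A[mid]=10<16: swap A[4],A[5]; lo=5,mid=6 → 15 5 2 12 10 16 9 8 7 18 20
A[mid]=9<16: swap A[5],A[6]; lo=6,mid=7 → 15 5 2 12 10 9 16 8 7 18 20
A[mid]=8<16: swap A[6],A[7]; lo=7,mid=8 → 15 5 2 12 10 9 8 16 7 18 20
A[mid]=7<16: swap A[7],A[8]; lo=8,mid=9 → 15 5 2 12 10 9 8 7 16 18 20
end: lo=8, hi=8; A = 15 5 2 12 10 9 8 7 16 18 20

(8, 8)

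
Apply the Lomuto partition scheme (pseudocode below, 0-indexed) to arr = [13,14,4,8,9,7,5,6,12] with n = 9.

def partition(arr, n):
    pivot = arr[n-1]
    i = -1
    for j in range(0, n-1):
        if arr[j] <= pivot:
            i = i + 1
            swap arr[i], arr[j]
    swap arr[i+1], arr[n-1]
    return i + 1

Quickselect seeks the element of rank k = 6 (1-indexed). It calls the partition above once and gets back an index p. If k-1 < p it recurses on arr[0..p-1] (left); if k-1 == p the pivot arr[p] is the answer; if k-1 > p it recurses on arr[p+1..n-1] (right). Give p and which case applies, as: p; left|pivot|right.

pivot=12, i=-1
j=0: 13>12, skip
j=1: 14>12, skip
j=2: 4≤12, i=0, swap(0,2) ⇒ [4,14,13,8,9,7,5,6,12]
j=3: 8≤12, i=1, swap(1,3) ⇒ [4,8,13,14,9,7,5,6,12]
j=4: 9≤12, i=2, swap(2,4) ⇒ [4,8,9,14,13,7,5,6,12]
j=5: 7≤12, i=3, swap(3,5) ⇒ [4,8,9,7,13,14,5,6,12]
j=6: 5≤12, i=4, swap(4,6) ⇒ [4,8,9,7,5,14,13,6,12]
j=7: 6≤12, i=5, swap(5,7) ⇒ [4,8,9,7,5,6,13,14,12]
swap(6,8) ⇒ [4,8,9,7,5,6,12,14,13]; return 6
p = 6; k-1 = 5 < 6 ⇒ left

6; left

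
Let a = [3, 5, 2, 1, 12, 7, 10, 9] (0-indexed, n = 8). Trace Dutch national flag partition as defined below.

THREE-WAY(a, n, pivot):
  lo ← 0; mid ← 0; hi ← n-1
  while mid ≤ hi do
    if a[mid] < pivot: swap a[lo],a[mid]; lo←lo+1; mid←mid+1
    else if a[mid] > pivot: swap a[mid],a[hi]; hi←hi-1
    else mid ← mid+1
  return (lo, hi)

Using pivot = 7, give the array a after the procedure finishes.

pivot = 7; lo=0, mid=0, hi=7
a[mid]=3<7: swap a[0],a[0]; lo=1,mid=1 → [3, 5, 2, 1, 12, 7, 10, 9]
a[mid]=5<7: swap a[1],a[1]; lo=2,mid=2 → [3, 5, 2, 1, 12, 7, 10, 9]
a[mid]=2<7: swap a[2],a[2]; lo=3,mid=3 → [3, 5, 2, 1, 12, 7, 10, 9]
a[mid]=1<7: swap a[3],a[3]; lo=4,mid=4 → [3, 5, 2, 1, 12, 7, 10, 9]
a[mid]=12>7: swap a[4],a[7]; hi=6 → [3, 5, 2, 1, 9, 7, 10, 12]
a[mid]=9>7: swap a[4],a[6]; hi=5 → [3, 5, 2, 1, 10, 7, 9, 12]
a[mid]=10>7: swap a[4],a[5]; hi=4 → [3, 5, 2, 1, 7, 10, 9, 12]
a[mid]=7=7: mid=5
end: lo=4, hi=4; a = [3, 5, 2, 1, 7, 10, 9, 12]

[3, 5, 2, 1, 7, 10, 9, 12]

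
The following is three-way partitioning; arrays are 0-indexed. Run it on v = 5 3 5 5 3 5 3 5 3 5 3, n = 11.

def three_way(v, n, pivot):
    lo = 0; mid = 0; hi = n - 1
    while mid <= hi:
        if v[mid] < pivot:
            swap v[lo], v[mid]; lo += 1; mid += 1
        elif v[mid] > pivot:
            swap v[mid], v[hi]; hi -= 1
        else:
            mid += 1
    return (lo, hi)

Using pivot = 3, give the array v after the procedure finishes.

pivot = 3; lo=0, mid=0, hi=10
v[mid]=5>3: swap v[0],v[10]; hi=9 → 3 3 5 5 3 5 3 5 3 5 5
v[mid]=3=3: mid=1
v[mid]=3=3: mid=2
v[mid]=5>3: swap v[2],v[9]; hi=8 → 3 3 5 5 3 5 3 5 3 5 5
v[mid]=5>3: swap v[2],v[8]; hi=7 → 3 3 3 5 3 5 3 5 5 5 5
v[mid]=3=3: mid=3
v[mid]=5>3: swap v[3],v[7]; hi=6 → 3 3 3 5 3 5 3 5 5 5 5
v[mid]=5>3: swap v[3],v[6]; hi=5 → 3 3 3 3 3 5 5 5 5 5 5
v[mid]=3=3: mid=4
v[mid]=3=3: mid=5
v[mid]=5>3: swap v[5],v[5]; hi=4 → 3 3 3 3 3 5 5 5 5 5 5
end: lo=0, hi=4; v = 3 3 3 3 3 5 5 5 5 5 5

3 3 3 3 3 5 5 5 5 5 5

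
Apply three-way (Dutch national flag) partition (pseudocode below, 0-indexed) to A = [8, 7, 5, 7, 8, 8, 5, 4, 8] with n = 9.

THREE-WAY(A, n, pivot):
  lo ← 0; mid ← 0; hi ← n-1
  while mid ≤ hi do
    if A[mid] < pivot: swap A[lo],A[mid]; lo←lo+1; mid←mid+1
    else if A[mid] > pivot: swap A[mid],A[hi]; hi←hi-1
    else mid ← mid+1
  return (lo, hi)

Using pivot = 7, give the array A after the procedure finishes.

lo=0 mid=0 hi=8
8>7: swap(0,8), hi=7 ⇒ [8, 7, 5, 7, 8, 8, 5, 4, 8]
8>7: swap(0,7), hi=6 ⇒ [4, 7, 5, 7, 8, 8, 5, 8, 8]
4<7: swap(0,0), lo=1 mid=1 ⇒ [4, 7, 5, 7, 8, 8, 5, 8, 8]
7=7: mid=2
5<7: swap(1,2), lo=2 mid=3 ⇒ [4, 5, 7, 7, 8, 8, 5, 8, 8]
7=7: mid=4
8>7: swap(4,6), hi=5 ⇒ [4, 5, 7, 7, 5, 8, 8, 8, 8]
5<7: swap(2,4), lo=3 mid=5 ⇒ [4, 5, 5, 7, 7, 8, 8, 8, 8]
8>7: swap(5,5), hi=4 ⇒ [4, 5, 5, 7, 7, 8, 8, 8, 8]
done. lo=3 hi=4; A=[4, 5, 5, 7, 7, 8, 8, 8, 8]

[4, 5, 5, 7, 7, 8, 8, 8, 8]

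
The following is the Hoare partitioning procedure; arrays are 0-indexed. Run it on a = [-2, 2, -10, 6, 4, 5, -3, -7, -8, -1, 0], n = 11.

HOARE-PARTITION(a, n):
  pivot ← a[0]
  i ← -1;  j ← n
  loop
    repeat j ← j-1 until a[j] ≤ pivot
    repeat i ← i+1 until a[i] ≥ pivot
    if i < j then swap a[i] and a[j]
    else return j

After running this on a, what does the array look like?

[-8, -7, -10, -3, 4, 5, 6, 2, -2, -1, 0]

pivot = a[0] = -2; i = -1, j = 11
j→8 (a[8]=-8≤-2), i→0 (a[0]=-2≥-2); i<j, swap → [-8, 2, -10, 6, 4, 5, -3, -7, -2, -1, 0]
j→7 (a[7]=-7≤-2), i→1 (a[1]=2≥-2); i<j, swap → [-8, -7, -10, 6, 4, 5, -3, 2, -2, -1, 0]
j→6 (a[6]=-3≤-2), i→3 (a[3]=6≥-2); i<j, swap → [-8, -7, -10, -3, 4, 5, 6, 2, -2, -1, 0]
j→3, i→4; i≥j, return j=3. a = [-8, -7, -10, -3, 4, 5, 6, 2, -2, -1, 0]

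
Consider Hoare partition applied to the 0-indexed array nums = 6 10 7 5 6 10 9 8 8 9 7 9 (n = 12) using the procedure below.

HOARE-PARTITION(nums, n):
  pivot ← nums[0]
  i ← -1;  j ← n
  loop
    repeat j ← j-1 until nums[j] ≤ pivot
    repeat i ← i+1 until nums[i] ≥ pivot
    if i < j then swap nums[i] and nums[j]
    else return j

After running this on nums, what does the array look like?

pivot=6
j stops at 4 (6), i stops at 0 (6); swap ⇒ 6 10 7 5 6 10 9 8 8 9 7 9
j stops at 3 (5), i stops at 1 (10); swap ⇒ 6 5 7 10 6 10 9 8 8 9 7 9
j stops at 1, i stops at 2; i≥j ⇒ return 1. nums=6 5 7 10 6 10 9 8 8 9 7 9

6 5 7 10 6 10 9 8 8 9 7 9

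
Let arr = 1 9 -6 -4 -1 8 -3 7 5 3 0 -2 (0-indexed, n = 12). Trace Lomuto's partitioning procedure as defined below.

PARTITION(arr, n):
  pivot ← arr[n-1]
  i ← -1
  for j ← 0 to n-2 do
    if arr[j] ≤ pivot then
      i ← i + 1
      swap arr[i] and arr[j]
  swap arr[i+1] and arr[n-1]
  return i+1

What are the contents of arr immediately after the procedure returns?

pivot=-2, i=-1
j=0: 1>-2, skip
j=1: 9>-2, skip
j=2: -6≤-2, i=0, swap(0,2) ⇒ -6 9 1 -4 -1 8 -3 7 5 3 0 -2
j=3: -4≤-2, i=1, swap(1,3) ⇒ -6 -4 1 9 -1 8 -3 7 5 3 0 -2
j=4: -1>-2, skip
j=5: 8>-2, skip
j=6: -3≤-2, i=2, swap(2,6) ⇒ -6 -4 -3 9 -1 8 1 7 5 3 0 -2
j=7: 7>-2, skip
j=8: 5>-2, skip
j=9: 3>-2, skip
j=10: 0>-2, skip
swap(3,11) ⇒ -6 -4 -3 -2 -1 8 1 7 5 3 0 9; return 3

-6 -4 -3 -2 -1 8 1 7 5 3 0 9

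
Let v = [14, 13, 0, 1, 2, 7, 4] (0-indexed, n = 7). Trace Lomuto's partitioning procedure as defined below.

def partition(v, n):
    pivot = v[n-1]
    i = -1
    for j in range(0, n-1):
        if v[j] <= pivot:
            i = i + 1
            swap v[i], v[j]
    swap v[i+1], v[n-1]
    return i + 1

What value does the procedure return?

pivot = v[6] = 4; i = -1
j=0: v[0]=14 > 4 → no swap
j=1: v[1]=13 > 4 → no swap
j=2: v[2]=0 ≤ 4 → i=0, swap v[0],v[2] → [0, 13, 14, 1, 2, 7, 4]
j=3: v[3]=1 ≤ 4 → i=1, swap v[1],v[3] → [0, 1, 14, 13, 2, 7, 4]
j=4: v[4]=2 ≤ 4 → i=2, swap v[2],v[4] → [0, 1, 2, 13, 14, 7, 4]
j=5: v[5]=7 > 4 → no swap
final swap v[3],v[6] → [0, 1, 2, 4, 14, 7, 13]; return 3

3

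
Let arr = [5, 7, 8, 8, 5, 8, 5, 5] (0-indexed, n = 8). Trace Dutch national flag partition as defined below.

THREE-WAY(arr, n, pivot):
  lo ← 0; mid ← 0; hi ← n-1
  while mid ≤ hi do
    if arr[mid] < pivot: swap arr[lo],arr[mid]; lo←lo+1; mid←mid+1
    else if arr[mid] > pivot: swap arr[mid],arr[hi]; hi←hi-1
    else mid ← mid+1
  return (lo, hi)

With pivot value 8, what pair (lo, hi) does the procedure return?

(5, 7)

lo=0 mid=0 hi=7
5<8: swap(0,0), lo=1 mid=1 ⇒ [5, 7, 8, 8, 5, 8, 5, 5]
7<8: swap(1,1), lo=2 mid=2 ⇒ [5, 7, 8, 8, 5, 8, 5, 5]
8=8: mid=3
8=8: mid=4
5<8: swap(2,4), lo=3 mid=5 ⇒ [5, 7, 5, 8, 8, 8, 5, 5]
8=8: mid=6
5<8: swap(3,6), lo=4 mid=7 ⇒ [5, 7, 5, 5, 8, 8, 8, 5]
5<8: swap(4,7), lo=5 mid=8 ⇒ [5, 7, 5, 5, 5, 8, 8, 8]
done. lo=5 hi=7; arr=[5, 7, 5, 5, 5, 8, 8, 8]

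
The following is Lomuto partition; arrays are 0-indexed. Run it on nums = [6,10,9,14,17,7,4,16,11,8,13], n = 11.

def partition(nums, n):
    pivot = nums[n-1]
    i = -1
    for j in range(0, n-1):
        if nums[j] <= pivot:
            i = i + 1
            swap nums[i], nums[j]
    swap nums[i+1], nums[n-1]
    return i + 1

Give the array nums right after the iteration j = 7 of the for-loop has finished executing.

pivot = nums[10] = 13; i = -1
j=0: nums[0]=6 ≤ 13 → i=0, swap nums[0],nums[0] (no change) → [6,10,9,14,17,7,4,16,11,8,13]
j=1: nums[1]=10 ≤ 13 → i=1, swap nums[1],nums[1] (no change) → [6,10,9,14,17,7,4,16,11,8,13]
j=2: nums[2]=9 ≤ 13 → i=2, swap nums[2],nums[2] (no change) → [6,10,9,14,17,7,4,16,11,8,13]
j=3: nums[3]=14 > 13 → no swap
j=4: nums[4]=17 > 13 → no swap
j=5: nums[5]=7 ≤ 13 → i=3, swap nums[3],nums[5] → [6,10,9,7,17,14,4,16,11,8,13]
j=6: nums[6]=4 ≤ 13 → i=4, swap nums[4],nums[6] → [6,10,9,7,4,14,17,16,11,8,13]
j=7: nums[7]=16 > 13 → no swap
(after j=7) nums = [6,10,9,7,4,14,17,16,11,8,13]

[6,10,9,7,4,14,17,16,11,8,13]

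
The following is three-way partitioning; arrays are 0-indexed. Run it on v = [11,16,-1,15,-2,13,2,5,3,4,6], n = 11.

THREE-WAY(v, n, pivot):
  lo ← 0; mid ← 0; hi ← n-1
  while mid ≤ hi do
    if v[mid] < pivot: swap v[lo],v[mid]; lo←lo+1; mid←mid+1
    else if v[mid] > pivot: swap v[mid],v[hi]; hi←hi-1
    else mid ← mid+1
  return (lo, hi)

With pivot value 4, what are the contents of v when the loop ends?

[3,-1,2,-2,4,13,5,15,16,6,11]

lo=0 mid=0 hi=10
11>4: swap(0,10), hi=9 ⇒ [6,16,-1,15,-2,13,2,5,3,4,11]
6>4: swap(0,9), hi=8 ⇒ [4,16,-1,15,-2,13,2,5,3,6,11]
4=4: mid=1
16>4: swap(1,8), hi=7 ⇒ [4,3,-1,15,-2,13,2,5,16,6,11]
3<4: swap(0,1), lo=1 mid=2 ⇒ [3,4,-1,15,-2,13,2,5,16,6,11]
-1<4: swap(1,2), lo=2 mid=3 ⇒ [3,-1,4,15,-2,13,2,5,16,6,11]
15>4: swap(3,7), hi=6 ⇒ [3,-1,4,5,-2,13,2,15,16,6,11]
5>4: swap(3,6), hi=5 ⇒ [3,-1,4,2,-2,13,5,15,16,6,11]
2<4: swap(2,3), lo=3 mid=4 ⇒ [3,-1,2,4,-2,13,5,15,16,6,11]
-2<4: swap(3,4), lo=4 mid=5 ⇒ [3,-1,2,-2,4,13,5,15,16,6,11]
13>4: swap(5,5), hi=4 ⇒ [3,-1,2,-2,4,13,5,15,16,6,11]
done. lo=4 hi=4; v=[3,-1,2,-2,4,13,5,15,16,6,11]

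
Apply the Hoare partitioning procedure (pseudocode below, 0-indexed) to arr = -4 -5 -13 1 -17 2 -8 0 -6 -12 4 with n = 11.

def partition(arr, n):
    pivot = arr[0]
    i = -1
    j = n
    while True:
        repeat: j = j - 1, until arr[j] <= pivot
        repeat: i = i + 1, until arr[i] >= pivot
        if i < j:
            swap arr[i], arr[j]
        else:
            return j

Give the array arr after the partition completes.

-12 -5 -13 -6 -17 -8 2 0 1 -4 4

pivot = arr[0] = -4; i = -1, j = 11
j→9 (arr[9]=-12≤-4), i→0 (arr[0]=-4≥-4); i<j, swap → -12 -5 -13 1 -17 2 -8 0 -6 -4 4
j→8 (arr[8]=-6≤-4), i→3 (arr[3]=1≥-4); i<j, swap → -12 -5 -13 -6 -17 2 -8 0 1 -4 4
j→6 (arr[6]=-8≤-4), i→5 (arr[5]=2≥-4); i<j, swap → -12 -5 -13 -6 -17 -8 2 0 1 -4 4
j→5, i→6; i≥j, return j=5. arr = -12 -5 -13 -6 -17 -8 2 0 1 -4 4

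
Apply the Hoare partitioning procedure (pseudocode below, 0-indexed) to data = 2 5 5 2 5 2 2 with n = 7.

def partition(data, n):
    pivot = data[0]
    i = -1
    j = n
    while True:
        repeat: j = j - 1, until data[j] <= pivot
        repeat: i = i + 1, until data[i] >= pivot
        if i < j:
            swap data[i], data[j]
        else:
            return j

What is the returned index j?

pivot = data[0] = 2; i = -1, j = 7
j→6 (data[6]=2≤2), i→0 (data[0]=2≥2); i<j, swap → 2 5 5 2 5 2 2
j→5 (data[5]=2≤2), i→1 (data[1]=5≥2); i<j, swap → 2 2 5 2 5 5 2
j→3 (data[3]=2≤2), i→2 (data[2]=5≥2); i<j, swap → 2 2 2 5 5 5 2
j→2, i→3; i≥j, return j=2. data = 2 2 2 5 5 5 2

2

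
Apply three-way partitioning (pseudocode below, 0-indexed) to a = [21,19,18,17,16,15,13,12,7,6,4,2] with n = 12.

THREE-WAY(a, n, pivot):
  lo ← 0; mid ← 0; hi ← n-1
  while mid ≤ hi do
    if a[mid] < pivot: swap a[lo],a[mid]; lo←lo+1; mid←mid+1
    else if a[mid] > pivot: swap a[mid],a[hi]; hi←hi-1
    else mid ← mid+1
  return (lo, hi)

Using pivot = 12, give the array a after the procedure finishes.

[2,4,6,7,12,13,15,16,17,18,19,21]

lo=0 mid=0 hi=11
21>12: swap(0,11), hi=10 ⇒ [2,19,18,17,16,15,13,12,7,6,4,21]
2<12: swap(0,0), lo=1 mid=1 ⇒ [2,19,18,17,16,15,13,12,7,6,4,21]
19>12: swap(1,10), hi=9 ⇒ [2,4,18,17,16,15,13,12,7,6,19,21]
4<12: swap(1,1), lo=2 mid=2 ⇒ [2,4,18,17,16,15,13,12,7,6,19,21]
18>12: swap(2,9), hi=8 ⇒ [2,4,6,17,16,15,13,12,7,18,19,21]
6<12: swap(2,2), lo=3 mid=3 ⇒ [2,4,6,17,16,15,13,12,7,18,19,21]
17>12: swap(3,8), hi=7 ⇒ [2,4,6,7,16,15,13,12,17,18,19,21]
7<12: swap(3,3), lo=4 mid=4 ⇒ [2,4,6,7,16,15,13,12,17,18,19,21]
16>12: swap(4,7), hi=6 ⇒ [2,4,6,7,12,15,13,16,17,18,19,21]
12=12: mid=5
15>12: swap(5,6), hi=5 ⇒ [2,4,6,7,12,13,15,16,17,18,19,21]
13>12: swap(5,5), hi=4 ⇒ [2,4,6,7,12,13,15,16,17,18,19,21]
done. lo=4 hi=4; a=[2,4,6,7,12,13,15,16,17,18,19,21]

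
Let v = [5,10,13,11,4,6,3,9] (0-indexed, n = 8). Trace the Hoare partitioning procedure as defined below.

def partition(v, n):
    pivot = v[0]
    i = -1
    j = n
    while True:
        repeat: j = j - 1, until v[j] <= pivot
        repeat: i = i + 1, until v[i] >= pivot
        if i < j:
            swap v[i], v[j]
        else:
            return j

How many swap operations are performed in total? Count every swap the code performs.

pivot=5
j stops at 6 (3), i stops at 0 (5); swap ⇒ [3,10,13,11,4,6,5,9]
j stops at 4 (4), i stops at 1 (10); swap ⇒ [3,4,13,11,10,6,5,9]
j stops at 1, i stops at 2; i≥j ⇒ return 1. v=[3,4,13,11,10,6,5,9]

2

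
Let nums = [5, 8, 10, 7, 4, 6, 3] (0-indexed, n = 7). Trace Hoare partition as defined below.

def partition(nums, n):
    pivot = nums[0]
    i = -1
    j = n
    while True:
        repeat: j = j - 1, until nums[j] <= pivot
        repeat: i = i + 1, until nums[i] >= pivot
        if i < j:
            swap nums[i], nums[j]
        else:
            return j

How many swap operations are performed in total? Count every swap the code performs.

pivot = nums[0] = 5; i = -1, j = 7
j→6 (nums[6]=3≤5), i→0 (nums[0]=5≥5); i<j, swap → [3, 8, 10, 7, 4, 6, 5]
j→4 (nums[4]=4≤5), i→1 (nums[1]=8≥5); i<j, swap → [3, 4, 10, 7, 8, 6, 5]
j→1, i→2; i≥j, return j=1. nums = [3, 4, 10, 7, 8, 6, 5]

2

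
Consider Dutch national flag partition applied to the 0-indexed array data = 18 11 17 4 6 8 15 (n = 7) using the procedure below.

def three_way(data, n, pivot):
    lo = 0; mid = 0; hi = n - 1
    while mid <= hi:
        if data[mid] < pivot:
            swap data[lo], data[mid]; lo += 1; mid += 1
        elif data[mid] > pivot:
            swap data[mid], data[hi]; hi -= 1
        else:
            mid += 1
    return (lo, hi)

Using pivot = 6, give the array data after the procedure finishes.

4 6 17 11 8 15 18

lo=0 mid=0 hi=6
18>6: swap(0,6), hi=5 ⇒ 15 11 17 4 6 8 18
15>6: swap(0,5), hi=4 ⇒ 8 11 17 4 6 15 18
8>6: swap(0,4), hi=3 ⇒ 6 11 17 4 8 15 18
6=6: mid=1
11>6: swap(1,3), hi=2 ⇒ 6 4 17 11 8 15 18
4<6: swap(0,1), lo=1 mid=2 ⇒ 4 6 17 11 8 15 18
17>6: swap(2,2), hi=1 ⇒ 4 6 17 11 8 15 18
done. lo=1 hi=1; data=4 6 17 11 8 15 18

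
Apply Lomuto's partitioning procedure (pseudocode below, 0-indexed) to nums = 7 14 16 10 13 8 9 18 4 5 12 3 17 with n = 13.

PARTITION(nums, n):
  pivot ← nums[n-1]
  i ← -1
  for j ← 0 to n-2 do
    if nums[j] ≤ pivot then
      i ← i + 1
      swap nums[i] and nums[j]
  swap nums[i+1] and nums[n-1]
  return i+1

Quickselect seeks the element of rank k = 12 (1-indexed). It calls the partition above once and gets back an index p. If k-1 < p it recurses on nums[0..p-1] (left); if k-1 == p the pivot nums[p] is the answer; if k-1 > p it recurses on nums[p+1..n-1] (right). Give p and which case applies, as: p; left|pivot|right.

11; pivot

pivot = nums[12] = 17; i = -1
j=0: nums[0]=7 ≤ 17 → i=0, swap nums[0],nums[0] (no change) → 7 14 16 10 13 8 9 18 4 5 12 3 17
j=1: nums[1]=14 ≤ 17 → i=1, swap nums[1],nums[1] (no change) → 7 14 16 10 13 8 9 18 4 5 12 3 17
j=2: nums[2]=16 ≤ 17 → i=2, swap nums[2],nums[2] (no change) → 7 14 16 10 13 8 9 18 4 5 12 3 17
j=3: nums[3]=10 ≤ 17 → i=3, swap nums[3],nums[3] (no change) → 7 14 16 10 13 8 9 18 4 5 12 3 17
j=4: nums[4]=13 ≤ 17 → i=4, swap nums[4],nums[4] (no change) → 7 14 16 10 13 8 9 18 4 5 12 3 17
j=5: nums[5]=8 ≤ 17 → i=5, swap nums[5],nums[5] (no change) → 7 14 16 10 13 8 9 18 4 5 12 3 17
j=6: nums[6]=9 ≤ 17 → i=6, swap nums[6],nums[6] (no change) → 7 14 16 10 13 8 9 18 4 5 12 3 17
j=7: nums[7]=18 > 17 → no swap
j=8: nums[8]=4 ≤ 17 → i=7, swap nums[7],nums[8] → 7 14 16 10 13 8 9 4 18 5 12 3 17
j=9: nums[9]=5 ≤ 17 → i=8, swap nums[8],nums[9] → 7 14 16 10 13 8 9 4 5 18 12 3 17
j=10: nums[10]=12 ≤ 17 → i=9, swap nums[9],nums[10] → 7 14 16 10 13 8 9 4 5 12 18 3 17
j=11: nums[11]=3 ≤ 17 → i=10, swap nums[10],nums[11] → 7 14 16 10 13 8 9 4 5 12 3 18 17
final swap nums[11],nums[12] → 7 14 16 10 13 8 9 4 5 12 3 17 18; return 11
p = 11; k-1 = 11 == 11 ⇒ pivot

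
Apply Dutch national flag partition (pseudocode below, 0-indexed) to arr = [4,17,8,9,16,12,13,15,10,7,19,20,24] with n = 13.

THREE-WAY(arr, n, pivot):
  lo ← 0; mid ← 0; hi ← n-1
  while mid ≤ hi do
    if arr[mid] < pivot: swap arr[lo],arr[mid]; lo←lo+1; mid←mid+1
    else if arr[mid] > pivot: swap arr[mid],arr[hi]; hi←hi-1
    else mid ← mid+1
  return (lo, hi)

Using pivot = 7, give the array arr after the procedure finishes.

[4,7,9,16,12,13,15,10,8,19,20,24,17]

pivot = 7; lo=0, mid=0, hi=12
arr[mid]=4<7: swap arr[0],arr[0]; lo=1,mid=1 → [4,17,8,9,16,12,13,15,10,7,19,20,24]
arr[mid]=17>7: swap arr[1],arr[12]; hi=11 → [4,24,8,9,16,12,13,15,10,7,19,20,17]
arr[mid]=24>7: swap arr[1],arr[11]; hi=10 → [4,20,8,9,16,12,13,15,10,7,19,24,17]
arr[mid]=20>7: swap arr[1],arr[10]; hi=9 → [4,19,8,9,16,12,13,15,10,7,20,24,17]
arr[mid]=19>7: swap arr[1],arr[9]; hi=8 → [4,7,8,9,16,12,13,15,10,19,20,24,17]
arr[mid]=7=7: mid=2
arr[mid]=8>7: swap arr[2],arr[8]; hi=7 → [4,7,10,9,16,12,13,15,8,19,20,24,17]
arr[mid]=10>7: swap arr[2],arr[7]; hi=6 → [4,7,15,9,16,12,13,10,8,19,20,24,17]
arr[mid]=15>7: swap arr[2],arr[6]; hi=5 → [4,7,13,9,16,12,15,10,8,19,20,24,17]
arr[mid]=13>7: swap arr[2],arr[5]; hi=4 → [4,7,12,9,16,13,15,10,8,19,20,24,17]
arr[mid]=12>7: swap arr[2],arr[4]; hi=3 → [4,7,16,9,12,13,15,10,8,19,20,24,17]
arr[mid]=16>7: swap arr[2],arr[3]; hi=2 → [4,7,9,16,12,13,15,10,8,19,20,24,17]
arr[mid]=9>7: swap arr[2],arr[2]; hi=1 → [4,7,9,16,12,13,15,10,8,19,20,24,17]
end: lo=1, hi=1; arr = [4,7,9,16,12,13,15,10,8,19,20,24,17]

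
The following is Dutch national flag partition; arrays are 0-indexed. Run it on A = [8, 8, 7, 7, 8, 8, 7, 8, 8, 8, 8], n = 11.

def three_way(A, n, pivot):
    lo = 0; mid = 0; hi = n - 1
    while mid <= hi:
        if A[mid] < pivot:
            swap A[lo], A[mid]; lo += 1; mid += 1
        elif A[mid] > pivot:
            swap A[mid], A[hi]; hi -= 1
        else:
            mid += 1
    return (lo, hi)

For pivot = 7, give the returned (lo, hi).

(0, 2)

pivot = 7; lo=0, mid=0, hi=10
A[mid]=8>7: swap A[0],A[10]; hi=9 → [8, 8, 7, 7, 8, 8, 7, 8, 8, 8, 8]
A[mid]=8>7: swap A[0],A[9]; hi=8 → [8, 8, 7, 7, 8, 8, 7, 8, 8, 8, 8]
A[mid]=8>7: swap A[0],A[8]; hi=7 → [8, 8, 7, 7, 8, 8, 7, 8, 8, 8, 8]
A[mid]=8>7: swap A[0],A[7]; hi=6 → [8, 8, 7, 7, 8, 8, 7, 8, 8, 8, 8]
A[mid]=8>7: swap A[0],A[6]; hi=5 → [7, 8, 7, 7, 8, 8, 8, 8, 8, 8, 8]
A[mid]=7=7: mid=1
A[mid]=8>7: swap A[1],A[5]; hi=4 → [7, 8, 7, 7, 8, 8, 8, 8, 8, 8, 8]
A[mid]=8>7: swap A[1],A[4]; hi=3 → [7, 8, 7, 7, 8, 8, 8, 8, 8, 8, 8]
A[mid]=8>7: swap A[1],A[3]; hi=2 → [7, 7, 7, 8, 8, 8, 8, 8, 8, 8, 8]
A[mid]=7=7: mid=2
A[mid]=7=7: mid=3
end: lo=0, hi=2; A = [7, 7, 7, 8, 8, 8, 8, 8, 8, 8, 8]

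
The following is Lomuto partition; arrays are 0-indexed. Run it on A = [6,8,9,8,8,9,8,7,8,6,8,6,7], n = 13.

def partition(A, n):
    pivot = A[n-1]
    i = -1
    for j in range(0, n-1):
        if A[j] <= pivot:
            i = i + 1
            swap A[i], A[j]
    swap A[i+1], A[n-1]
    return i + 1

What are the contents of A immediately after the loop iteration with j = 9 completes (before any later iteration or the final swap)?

[6,7,6,8,8,9,8,8,8,9,8,6,7]

pivot=7, i=-1
j=0: 6≤7, i=0, swap(0,0) ⇒ [6,8,9,8,8,9,8,7,8,6,8,6,7]
j=1: 8>7, skip
j=2: 9>7, skip
j=3: 8>7, skip
j=4: 8>7, skip
j=5: 9>7, skip
j=6: 8>7, skip
j=7: 7≤7, i=1, swap(1,7) ⇒ [6,7,9,8,8,9,8,8,8,6,8,6,7]
j=8: 8>7, skip
j=9: 6≤7, i=2, swap(2,9) ⇒ [6,7,6,8,8,9,8,8,8,9,8,6,7]
(after j=9) A = [6,7,6,8,8,9,8,8,8,9,8,6,7]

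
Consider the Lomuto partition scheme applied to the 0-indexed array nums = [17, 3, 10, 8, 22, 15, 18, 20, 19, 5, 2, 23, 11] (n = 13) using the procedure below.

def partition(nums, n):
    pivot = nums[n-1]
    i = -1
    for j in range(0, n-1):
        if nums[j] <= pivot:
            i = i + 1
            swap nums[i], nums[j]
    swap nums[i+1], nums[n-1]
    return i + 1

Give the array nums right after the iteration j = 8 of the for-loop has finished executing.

[3, 10, 8, 17, 22, 15, 18, 20, 19, 5, 2, 23, 11]

pivot=11, i=-1
j=0: 17>11, skip
j=1: 3≤11, i=0, swap(0,1) ⇒ [3, 17, 10, 8, 22, 15, 18, 20, 19, 5, 2, 23, 11]
j=2: 10≤11, i=1, swap(1,2) ⇒ [3, 10, 17, 8, 22, 15, 18, 20, 19, 5, 2, 23, 11]
j=3: 8≤11, i=2, swap(2,3) ⇒ [3, 10, 8, 17, 22, 15, 18, 20, 19, 5, 2, 23, 11]
j=4: 22>11, skip
j=5: 15>11, skip
j=6: 18>11, skip
j=7: 20>11, skip
j=8: 19>11, skip
(after j=8) nums = [3, 10, 8, 17, 22, 15, 18, 20, 19, 5, 2, 23, 11]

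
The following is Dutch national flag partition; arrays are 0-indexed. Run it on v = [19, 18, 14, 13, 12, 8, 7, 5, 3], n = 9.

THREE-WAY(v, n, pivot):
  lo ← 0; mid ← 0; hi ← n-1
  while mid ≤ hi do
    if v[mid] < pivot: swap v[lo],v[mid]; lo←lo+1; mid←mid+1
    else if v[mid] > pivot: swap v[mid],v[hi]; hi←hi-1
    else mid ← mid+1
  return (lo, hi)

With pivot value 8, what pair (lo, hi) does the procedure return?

pivot = 8; lo=0, mid=0, hi=8
v[mid]=19>8: swap v[0],v[8]; hi=7 → [3, 18, 14, 13, 12, 8, 7, 5, 19]
v[mid]=3<8: swap v[0],v[0]; lo=1,mid=1 → [3, 18, 14, 13, 12, 8, 7, 5, 19]
v[mid]=18>8: swap v[1],v[7]; hi=6 → [3, 5, 14, 13, 12, 8, 7, 18, 19]
v[mid]=5<8: swap v[1],v[1]; lo=2,mid=2 → [3, 5, 14, 13, 12, 8, 7, 18, 19]
v[mid]=14>8: swap v[2],v[6]; hi=5 → [3, 5, 7, 13, 12, 8, 14, 18, 19]
v[mid]=7<8: swap v[2],v[2]; lo=3,mid=3 → [3, 5, 7, 13, 12, 8, 14, 18, 19]
v[mid]=13>8: swap v[3],v[5]; hi=4 → [3, 5, 7, 8, 12, 13, 14, 18, 19]
v[mid]=8=8: mid=4
v[mid]=12>8: swap v[4],v[4]; hi=3 → [3, 5, 7, 8, 12, 13, 14, 18, 19]
end: lo=3, hi=3; v = [3, 5, 7, 8, 12, 13, 14, 18, 19]

(3, 3)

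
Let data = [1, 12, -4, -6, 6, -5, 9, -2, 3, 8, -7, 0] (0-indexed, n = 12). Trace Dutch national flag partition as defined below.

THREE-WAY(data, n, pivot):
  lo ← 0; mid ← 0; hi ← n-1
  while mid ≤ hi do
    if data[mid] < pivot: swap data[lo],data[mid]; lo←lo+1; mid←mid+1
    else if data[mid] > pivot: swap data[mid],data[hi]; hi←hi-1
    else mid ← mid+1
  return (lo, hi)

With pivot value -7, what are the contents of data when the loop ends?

[-7, -4, -6, 6, -5, 9, -2, 3, 8, 12, 0, 1]

pivot = -7; lo=0, mid=0, hi=11
data[mid]=1>-7: swap data[0],data[11]; hi=10 → [0, 12, -4, -6, 6, -5, 9, -2, 3, 8, -7, 1]
data[mid]=0>-7: swap data[0],data[10]; hi=9 → [-7, 12, -4, -6, 6, -5, 9, -2, 3, 8, 0, 1]
data[mid]=-7=-7: mid=1
data[mid]=12>-7: swap data[1],data[9]; hi=8 → [-7, 8, -4, -6, 6, -5, 9, -2, 3, 12, 0, 1]
data[mid]=8>-7: swap data[1],data[8]; hi=7 → [-7, 3, -4, -6, 6, -5, 9, -2, 8, 12, 0, 1]
data[mid]=3>-7: swap data[1],data[7]; hi=6 → [-7, -2, -4, -6, 6, -5, 9, 3, 8, 12, 0, 1]
data[mid]=-2>-7: swap data[1],data[6]; hi=5 → [-7, 9, -4, -6, 6, -5, -2, 3, 8, 12, 0, 1]
data[mid]=9>-7: swap data[1],data[5]; hi=4 → [-7, -5, -4, -6, 6, 9, -2, 3, 8, 12, 0, 1]
data[mid]=-5>-7: swap data[1],data[4]; hi=3 → [-7, 6, -4, -6, -5, 9, -2, 3, 8, 12, 0, 1]
data[mid]=6>-7: swap data[1],data[3]; hi=2 → [-7, -6, -4, 6, -5, 9, -2, 3, 8, 12, 0, 1]
data[mid]=-6>-7: swap data[1],data[2]; hi=1 → [-7, -4, -6, 6, -5, 9, -2, 3, 8, 12, 0, 1]
data[mid]=-4>-7: swap data[1],data[1]; hi=0 → [-7, -4, -6, 6, -5, 9, -2, 3, 8, 12, 0, 1]
end: lo=0, hi=0; data = [-7, -4, -6, 6, -5, 9, -2, 3, 8, 12, 0, 1]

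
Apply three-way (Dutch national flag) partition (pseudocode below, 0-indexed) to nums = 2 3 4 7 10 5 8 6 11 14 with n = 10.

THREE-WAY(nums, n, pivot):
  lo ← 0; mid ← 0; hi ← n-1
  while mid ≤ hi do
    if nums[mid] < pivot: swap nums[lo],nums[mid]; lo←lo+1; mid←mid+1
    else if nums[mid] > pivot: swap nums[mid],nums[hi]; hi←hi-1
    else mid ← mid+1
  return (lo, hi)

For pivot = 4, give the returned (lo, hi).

(2, 2)

pivot = 4; lo=0, mid=0, hi=9
nums[mid]=2<4: swap nums[0],nums[0]; lo=1,mid=1 → 2 3 4 7 10 5 8 6 11 14
nums[mid]=3<4: swap nums[1],nums[1]; lo=2,mid=2 → 2 3 4 7 10 5 8 6 11 14
nums[mid]=4=4: mid=3
nums[mid]=7>4: swap nums[3],nums[9]; hi=8 → 2 3 4 14 10 5 8 6 11 7
nums[mid]=14>4: swap nums[3],nums[8]; hi=7 → 2 3 4 11 10 5 8 6 14 7
nums[mid]=11>4: swap nums[3],nums[7]; hi=6 → 2 3 4 6 10 5 8 11 14 7
nums[mid]=6>4: swap nums[3],nums[6]; hi=5 → 2 3 4 8 10 5 6 11 14 7
nums[mid]=8>4: swap nums[3],nums[5]; hi=4 → 2 3 4 5 10 8 6 11 14 7
nums[mid]=5>4: swap nums[3],nums[4]; hi=3 → 2 3 4 10 5 8 6 11 14 7
nums[mid]=10>4: swap nums[3],nums[3]; hi=2 → 2 3 4 10 5 8 6 11 14 7
end: lo=2, hi=2; nums = 2 3 4 10 5 8 6 11 14 7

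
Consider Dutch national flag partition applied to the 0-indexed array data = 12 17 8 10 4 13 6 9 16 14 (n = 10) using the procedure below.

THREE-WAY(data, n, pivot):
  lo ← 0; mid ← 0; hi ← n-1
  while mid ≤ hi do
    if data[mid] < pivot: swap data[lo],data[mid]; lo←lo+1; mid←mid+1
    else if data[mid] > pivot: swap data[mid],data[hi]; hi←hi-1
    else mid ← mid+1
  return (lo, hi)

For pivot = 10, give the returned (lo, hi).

pivot = 10; lo=0, mid=0, hi=9
data[mid]=12>10: swap data[0],data[9]; hi=8 → 14 17 8 10 4 13 6 9 16 12
data[mid]=14>10: swap data[0],data[8]; hi=7 → 16 17 8 10 4 13 6 9 14 12
data[mid]=16>10: swap data[0],data[7]; hi=6 → 9 17 8 10 4 13 6 16 14 12
data[mid]=9<10: swap data[0],data[0]; lo=1,mid=1 → 9 17 8 10 4 13 6 16 14 12
data[mid]=17>10: swap data[1],data[6]; hi=5 → 9 6 8 10 4 13 17 16 14 12
data[mid]=6<10: swap data[1],data[1]; lo=2,mid=2 → 9 6 8 10 4 13 17 16 14 12
data[mid]=8<10: swap data[2],data[2]; lo=3,mid=3 → 9 6 8 10 4 13 17 16 14 12
data[mid]=10=10: mid=4
data[mid]=4<10: swap data[3],data[4]; lo=4,mid=5 → 9 6 8 4 10 13 17 16 14 12
data[mid]=13>10: swap data[5],data[5]; hi=4 → 9 6 8 4 10 13 17 16 14 12
end: lo=4, hi=4; data = 9 6 8 4 10 13 17 16 14 12

(4, 4)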